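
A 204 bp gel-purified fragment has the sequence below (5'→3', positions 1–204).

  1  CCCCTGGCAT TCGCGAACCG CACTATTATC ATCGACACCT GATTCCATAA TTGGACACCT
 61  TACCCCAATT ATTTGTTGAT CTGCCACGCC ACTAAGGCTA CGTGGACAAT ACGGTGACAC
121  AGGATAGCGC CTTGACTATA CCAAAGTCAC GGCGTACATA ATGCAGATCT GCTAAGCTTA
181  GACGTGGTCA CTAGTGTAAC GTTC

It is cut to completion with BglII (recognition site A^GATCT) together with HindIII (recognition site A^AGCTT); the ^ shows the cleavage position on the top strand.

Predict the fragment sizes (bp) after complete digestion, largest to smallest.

The BglII site (AGATCT) starts at position 165.
BglII cuts after the first base of each site, so after position 165.
The HindIII site (AAGCTT) starts at position 174.
HindIII cuts after the first base of each site, so after position 174.
Combined cut positions: 165, 174.
Linear molecule, 2 cuts → 3 fragments:
  1–165 → 165 bp
  166–174 → 9 bp
  175–204 → 30 bp
Sorted largest to smallest: 165, 30, 9 bp.

165, 30, 9 bp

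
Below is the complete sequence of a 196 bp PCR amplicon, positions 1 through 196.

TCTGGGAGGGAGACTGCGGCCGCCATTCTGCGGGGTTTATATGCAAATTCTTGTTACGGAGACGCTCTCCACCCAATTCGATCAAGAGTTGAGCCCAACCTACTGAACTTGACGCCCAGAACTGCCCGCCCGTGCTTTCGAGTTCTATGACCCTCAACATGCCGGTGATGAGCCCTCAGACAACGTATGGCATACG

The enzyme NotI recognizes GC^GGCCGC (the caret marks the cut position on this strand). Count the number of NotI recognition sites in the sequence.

GCGGCCGC occurs starting at position 16.
NotI cuts at 1 site.

1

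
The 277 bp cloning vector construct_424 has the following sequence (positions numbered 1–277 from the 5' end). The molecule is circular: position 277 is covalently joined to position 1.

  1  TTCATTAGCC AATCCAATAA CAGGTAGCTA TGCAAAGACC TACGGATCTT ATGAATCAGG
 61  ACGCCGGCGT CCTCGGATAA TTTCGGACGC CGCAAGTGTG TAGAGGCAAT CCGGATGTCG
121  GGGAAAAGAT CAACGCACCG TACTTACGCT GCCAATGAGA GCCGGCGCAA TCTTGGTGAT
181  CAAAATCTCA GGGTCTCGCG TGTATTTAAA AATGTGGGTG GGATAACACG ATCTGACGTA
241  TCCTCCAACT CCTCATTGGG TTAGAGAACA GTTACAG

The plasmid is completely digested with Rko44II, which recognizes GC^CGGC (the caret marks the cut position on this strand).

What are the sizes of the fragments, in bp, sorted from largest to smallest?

179, 98 bp

Rko44II sites (GCCGGC) start at positions 63, 161.
Rko44II cuts after base 2 of each site, so after positions 64, 162.
Circular molecule, 2 cuts → 2 fragments:
  65–162 → 98 bp
  163–277 then 1–64 → 115 + 64 = 179 bp
Sorted largest to smallest: 179, 98 bp.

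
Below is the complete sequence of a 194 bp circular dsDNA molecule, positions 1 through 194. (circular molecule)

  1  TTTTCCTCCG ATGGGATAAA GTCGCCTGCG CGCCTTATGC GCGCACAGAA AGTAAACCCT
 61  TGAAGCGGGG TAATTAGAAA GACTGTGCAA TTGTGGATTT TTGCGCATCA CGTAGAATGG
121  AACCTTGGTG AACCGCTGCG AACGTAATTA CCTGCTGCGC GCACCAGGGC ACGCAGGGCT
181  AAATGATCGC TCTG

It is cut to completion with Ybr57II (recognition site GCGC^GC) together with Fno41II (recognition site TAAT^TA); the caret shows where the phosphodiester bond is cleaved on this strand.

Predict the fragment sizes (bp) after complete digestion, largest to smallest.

Ybr57II sites (GCGCGC) start at positions 28, 39, 157.
Ybr57II cuts after base 4 of each site, so after positions 31, 42, 160.
Fno41II sites (TAATTA) start at positions 71, 145.
Fno41II cuts after base 4 of each site, so after positions 74, 148.
Combined cut positions: 31, 42, 74, 148, 160.
Circular molecule, 5 cuts → 5 fragments:
  32–42 → 11 bp
  43–74 → 32 bp
  75–148 → 74 bp
  149–160 → 12 bp
  161–194 then 1–31 → 34 + 31 = 65 bp
Sorted largest to smallest: 74, 65, 32, 12, 11 bp.

74, 65, 32, 12, 11 bp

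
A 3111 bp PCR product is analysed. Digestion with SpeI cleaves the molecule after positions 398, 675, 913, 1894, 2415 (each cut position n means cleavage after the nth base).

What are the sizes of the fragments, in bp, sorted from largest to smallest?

Linear molecule, 5 cuts → 6 fragments:
  398 − 0 = 398 bp
  675 − 398 = 277 bp
  913 − 675 = 238 bp
  1894 − 913 = 981 bp
  2415 − 1894 = 521 bp
  3111 − 2415 = 696 bp
Sorted largest to smallest: 981, 696, 521, 398, 277, 238 bp.

981, 696, 521, 398, 277, 238 bp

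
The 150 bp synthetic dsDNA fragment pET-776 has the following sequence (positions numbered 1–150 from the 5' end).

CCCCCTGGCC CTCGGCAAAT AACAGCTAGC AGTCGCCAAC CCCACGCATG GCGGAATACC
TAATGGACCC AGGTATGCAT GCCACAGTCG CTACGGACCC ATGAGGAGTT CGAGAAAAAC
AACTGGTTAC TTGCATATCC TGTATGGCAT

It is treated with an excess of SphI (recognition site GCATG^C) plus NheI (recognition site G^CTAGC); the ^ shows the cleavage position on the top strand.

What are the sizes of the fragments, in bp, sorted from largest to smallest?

The SphI site (GCATGC) starts at position 77.
SphI cuts after base 5 of each site (before the last base), so after position 81.
The NheI site (GCTAGC) starts at position 25.
NheI cuts after the first base of each site, so after position 25.
Combined cut positions: 25, 81.
Linear molecule, 2 cuts → 3 fragments:
  1–25 → 25 bp
  26–81 → 56 bp
  82–150 → 69 bp
Sorted largest to smallest: 69, 56, 25 bp.

69, 56, 25 bp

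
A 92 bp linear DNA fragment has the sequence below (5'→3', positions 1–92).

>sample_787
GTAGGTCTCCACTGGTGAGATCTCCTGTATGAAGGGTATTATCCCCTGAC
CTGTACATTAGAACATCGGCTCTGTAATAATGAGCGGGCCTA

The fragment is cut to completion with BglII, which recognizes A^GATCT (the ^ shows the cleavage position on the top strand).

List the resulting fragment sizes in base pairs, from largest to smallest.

74, 18 bp

The BglII site (AGATCT) starts at position 18.
BglII cuts after the first base of each site, so after position 18.
Linear molecule, 1 cut → 2 fragments:
  1–18 → 18 bp
  19–92 → 74 bp
Sorted largest to smallest: 74, 18 bp.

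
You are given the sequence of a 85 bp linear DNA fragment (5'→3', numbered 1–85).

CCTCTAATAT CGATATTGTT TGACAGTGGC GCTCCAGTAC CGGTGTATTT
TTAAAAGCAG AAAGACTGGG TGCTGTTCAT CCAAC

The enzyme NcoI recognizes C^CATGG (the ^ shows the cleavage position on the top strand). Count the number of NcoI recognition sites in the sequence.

0

No occurrence of CCATGG is present in the sequence.
NcoI does not cut: 0 sites.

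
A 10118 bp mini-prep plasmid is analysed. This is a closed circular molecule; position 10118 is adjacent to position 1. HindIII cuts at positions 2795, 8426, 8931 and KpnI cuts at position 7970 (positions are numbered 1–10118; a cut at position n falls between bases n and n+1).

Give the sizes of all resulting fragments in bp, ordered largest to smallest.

Combined cut positions (sorted): 2795, 7970, 8426, 8931.
Circular molecule, 4 cuts → 4 fragments:
  7970 − 2795 = 5175 bp
  8426 − 7970 = 456 bp
  8931 − 8426 = 505 bp
  wrap: 10118 − 8931 + 2795 = 3982 bp
Sorted largest to smallest: 5175, 3982, 505, 456 bp.

5175, 3982, 505, 456 bp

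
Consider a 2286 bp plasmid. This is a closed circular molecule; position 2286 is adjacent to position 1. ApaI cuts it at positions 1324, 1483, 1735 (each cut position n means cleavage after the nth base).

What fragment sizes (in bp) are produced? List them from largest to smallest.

Circular molecule, 3 cuts → 3 fragments:
  1483 − 1324 = 159 bp
  1735 − 1483 = 252 bp
  wrap: 2286 − 1735 + 1324 = 1875 bp
Sorted largest to smallest: 1875, 252, 159 bp.

1875, 252, 159 bp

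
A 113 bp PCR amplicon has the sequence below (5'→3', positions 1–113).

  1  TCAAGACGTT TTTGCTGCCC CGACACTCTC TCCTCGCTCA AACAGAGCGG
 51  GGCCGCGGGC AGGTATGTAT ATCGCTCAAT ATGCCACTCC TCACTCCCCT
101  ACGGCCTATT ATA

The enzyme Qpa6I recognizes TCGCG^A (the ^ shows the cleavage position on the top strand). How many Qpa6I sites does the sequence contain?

No occurrence of TCGCGA is present in the sequence.
Qpa6I does not cut: 0 sites.

0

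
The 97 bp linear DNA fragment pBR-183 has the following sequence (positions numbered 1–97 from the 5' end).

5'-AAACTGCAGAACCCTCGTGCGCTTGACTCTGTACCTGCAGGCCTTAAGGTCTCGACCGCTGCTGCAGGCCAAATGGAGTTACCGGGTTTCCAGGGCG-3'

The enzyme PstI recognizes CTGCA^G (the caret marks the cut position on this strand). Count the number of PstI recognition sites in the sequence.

CTGCAG occurs starting at positions 4, 35, 62.
PstI cuts at 3 sites.

3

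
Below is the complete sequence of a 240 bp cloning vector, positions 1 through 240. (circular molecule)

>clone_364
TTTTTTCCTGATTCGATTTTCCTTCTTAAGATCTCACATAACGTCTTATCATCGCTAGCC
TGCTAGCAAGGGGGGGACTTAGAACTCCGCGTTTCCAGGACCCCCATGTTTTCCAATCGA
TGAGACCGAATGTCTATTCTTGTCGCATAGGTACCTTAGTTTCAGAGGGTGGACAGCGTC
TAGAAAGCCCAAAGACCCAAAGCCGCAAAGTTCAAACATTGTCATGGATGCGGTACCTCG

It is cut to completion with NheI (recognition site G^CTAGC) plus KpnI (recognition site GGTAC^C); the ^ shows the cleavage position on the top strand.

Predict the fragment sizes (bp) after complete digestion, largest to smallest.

92, 82, 58, 8 bp

NheI sites (GCTAGC) start at positions 54, 62.
NheI cuts after the first base of each site, so after positions 54, 62.
KpnI sites (GGTACC) start at positions 150, 232.
KpnI cuts after base 5 of each site (before the last base), so after positions 154, 236.
Combined cut positions: 54, 62, 154, 236.
Circular molecule, 4 cuts → 4 fragments:
  55–62 → 8 bp
  63–154 → 92 bp
  155–236 → 82 bp
  237–240 then 1–54 → 4 + 54 = 58 bp
Sorted largest to smallest: 92, 82, 58, 8 bp.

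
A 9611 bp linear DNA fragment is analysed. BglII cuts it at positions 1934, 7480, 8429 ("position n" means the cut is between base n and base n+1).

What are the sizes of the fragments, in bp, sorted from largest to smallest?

5546, 1934, 1182, 949 bp

Linear molecule, 3 cuts → 4 fragments:
  1934 − 0 = 1934 bp
  7480 − 1934 = 5546 bp
  8429 − 7480 = 949 bp
  9611 − 8429 = 1182 bp
Sorted largest to smallest: 5546, 1934, 1182, 949 bp.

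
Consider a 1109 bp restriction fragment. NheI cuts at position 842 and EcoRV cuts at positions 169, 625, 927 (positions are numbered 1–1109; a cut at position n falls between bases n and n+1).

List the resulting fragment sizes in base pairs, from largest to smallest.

Combined cut positions (sorted): 169, 625, 842, 927.
Linear molecule, 4 cuts → 5 fragments:
  169 − 0 = 169 bp
  625 − 169 = 456 bp
  842 − 625 = 217 bp
  927 − 842 = 85 bp
  1109 − 927 = 182 bp
Sorted largest to smallest: 456, 217, 182, 169, 85 bp.

456, 217, 182, 169, 85 bp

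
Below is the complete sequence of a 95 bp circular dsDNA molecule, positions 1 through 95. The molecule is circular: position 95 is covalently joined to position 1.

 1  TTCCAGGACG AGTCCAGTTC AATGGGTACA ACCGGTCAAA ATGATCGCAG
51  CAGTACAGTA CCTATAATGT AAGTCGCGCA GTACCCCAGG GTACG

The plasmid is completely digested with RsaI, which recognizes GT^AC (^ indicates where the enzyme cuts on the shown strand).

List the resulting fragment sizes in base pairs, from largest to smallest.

30, 27, 23, 10, 5 bp

RsaI sites (GTAC) start at positions 26, 53, 58, 81, 91.
RsaI cuts after base 2 of each site, so after positions 27, 54, 59, 82, 92.
Circular molecule, 5 cuts → 5 fragments:
  28–54 → 27 bp
  55–59 → 5 bp
  60–82 → 23 bp
  83–92 → 10 bp
  93–95 then 1–27 → 3 + 27 = 30 bp
Sorted largest to smallest: 30, 27, 23, 10, 5 bp.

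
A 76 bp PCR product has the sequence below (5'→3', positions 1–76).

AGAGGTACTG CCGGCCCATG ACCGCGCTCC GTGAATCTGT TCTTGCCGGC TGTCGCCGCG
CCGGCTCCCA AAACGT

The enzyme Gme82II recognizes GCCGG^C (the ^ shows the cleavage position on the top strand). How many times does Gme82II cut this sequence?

3

GCCGGC occurs starting at positions 10, 45, 60.
Gme82II cuts at 3 sites.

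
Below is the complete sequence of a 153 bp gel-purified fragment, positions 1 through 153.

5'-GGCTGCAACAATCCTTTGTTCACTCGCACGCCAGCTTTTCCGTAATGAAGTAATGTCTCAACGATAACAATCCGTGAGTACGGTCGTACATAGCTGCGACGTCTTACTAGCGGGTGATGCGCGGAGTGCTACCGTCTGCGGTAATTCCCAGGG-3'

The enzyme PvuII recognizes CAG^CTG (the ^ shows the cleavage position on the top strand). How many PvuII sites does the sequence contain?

0

No occurrence of CAGCTG is present in the sequence.
PvuII does not cut: 0 sites.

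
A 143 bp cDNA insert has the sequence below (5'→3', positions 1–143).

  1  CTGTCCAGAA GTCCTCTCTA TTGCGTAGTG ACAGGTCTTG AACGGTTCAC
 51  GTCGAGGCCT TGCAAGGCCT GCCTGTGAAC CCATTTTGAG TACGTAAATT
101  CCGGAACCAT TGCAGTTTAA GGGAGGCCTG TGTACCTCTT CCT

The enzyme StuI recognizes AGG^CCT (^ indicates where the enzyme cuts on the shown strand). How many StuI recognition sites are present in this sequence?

AGGCCT occurs starting at positions 55, 65, 124.
StuI cuts at 3 sites.

3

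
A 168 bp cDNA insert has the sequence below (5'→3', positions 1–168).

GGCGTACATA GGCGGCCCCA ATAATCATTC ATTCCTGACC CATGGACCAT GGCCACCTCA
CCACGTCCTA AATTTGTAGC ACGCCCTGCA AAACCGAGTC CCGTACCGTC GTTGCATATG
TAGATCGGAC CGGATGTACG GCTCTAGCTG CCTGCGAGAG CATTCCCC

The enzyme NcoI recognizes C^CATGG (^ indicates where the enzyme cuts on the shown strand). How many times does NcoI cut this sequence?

2

CCATGG occurs starting at positions 40, 47.
NcoI cuts at 2 sites.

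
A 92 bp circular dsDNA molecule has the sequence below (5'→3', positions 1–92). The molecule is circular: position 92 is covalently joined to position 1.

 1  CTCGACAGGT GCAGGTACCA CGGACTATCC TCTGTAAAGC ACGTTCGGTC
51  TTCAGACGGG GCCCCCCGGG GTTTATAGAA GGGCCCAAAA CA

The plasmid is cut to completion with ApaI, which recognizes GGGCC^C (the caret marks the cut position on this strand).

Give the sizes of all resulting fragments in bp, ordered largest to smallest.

70, 22 bp

ApaI sites (GGGCCC) start at positions 59, 81.
ApaI cuts after base 5 of each site (before the last base), so after positions 63, 85.
Circular molecule, 2 cuts → 2 fragments:
  64–85 → 22 bp
  86–92 then 1–63 → 7 + 63 = 70 bp
Sorted largest to smallest: 70, 22 bp.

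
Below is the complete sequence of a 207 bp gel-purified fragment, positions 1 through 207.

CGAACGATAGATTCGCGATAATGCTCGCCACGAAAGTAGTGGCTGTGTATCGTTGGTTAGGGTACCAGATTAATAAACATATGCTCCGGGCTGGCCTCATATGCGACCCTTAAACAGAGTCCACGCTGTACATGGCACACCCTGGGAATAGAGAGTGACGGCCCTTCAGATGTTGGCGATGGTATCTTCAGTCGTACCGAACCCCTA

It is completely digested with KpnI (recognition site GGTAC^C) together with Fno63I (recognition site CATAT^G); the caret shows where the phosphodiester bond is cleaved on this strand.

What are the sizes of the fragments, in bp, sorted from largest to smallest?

The KpnI site (GGTACC) starts at position 61.
KpnI cuts after base 5 of each site (before the last base), so after position 65.
Fno63I sites (CATATG) start at positions 78, 98.
Fno63I cuts after base 5 of each site (before the last base), so after positions 82, 102.
Combined cut positions: 65, 82, 102.
Linear molecule, 3 cuts → 4 fragments:
  1–65 → 65 bp
  66–82 → 17 bp
  83–102 → 20 bp
  103–207 → 105 bp
Sorted largest to smallest: 105, 65, 20, 17 bp.

105, 65, 20, 17 bp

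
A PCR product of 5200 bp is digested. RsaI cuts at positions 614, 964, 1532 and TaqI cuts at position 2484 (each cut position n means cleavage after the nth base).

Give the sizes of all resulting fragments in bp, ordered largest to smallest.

Combined cut positions (sorted): 614, 964, 1532, 2484.
Linear molecule, 4 cuts → 5 fragments:
  614 − 0 = 614 bp
  964 − 614 = 350 bp
  1532 − 964 = 568 bp
  2484 − 1532 = 952 bp
  5200 − 2484 = 2716 bp
Sorted largest to smallest: 2716, 952, 614, 568, 350 bp.

2716, 952, 614, 568, 350 bp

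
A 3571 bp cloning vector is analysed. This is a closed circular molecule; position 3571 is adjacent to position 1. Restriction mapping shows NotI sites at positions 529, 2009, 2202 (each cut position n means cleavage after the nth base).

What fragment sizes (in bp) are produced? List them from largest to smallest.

1898, 1480, 193 bp

Circular molecule, 3 cuts → 3 fragments:
  2009 − 529 = 1480 bp
  2202 − 2009 = 193 bp
  wrap: 3571 − 2202 + 529 = 1898 bp
Sorted largest to smallest: 1898, 1480, 193 bp.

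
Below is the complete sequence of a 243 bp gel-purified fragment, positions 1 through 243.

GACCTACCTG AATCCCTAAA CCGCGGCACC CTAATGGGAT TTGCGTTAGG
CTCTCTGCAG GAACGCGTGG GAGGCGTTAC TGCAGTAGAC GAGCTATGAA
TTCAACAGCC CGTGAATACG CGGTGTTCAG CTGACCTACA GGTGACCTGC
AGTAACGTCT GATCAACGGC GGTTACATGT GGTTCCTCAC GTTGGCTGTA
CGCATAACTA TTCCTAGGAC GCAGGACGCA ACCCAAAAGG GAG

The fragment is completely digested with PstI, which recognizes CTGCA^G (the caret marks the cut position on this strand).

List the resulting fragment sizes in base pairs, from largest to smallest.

92, 67, 59, 25 bp

PstI sites (CTGCAG) start at positions 55, 80, 147.
PstI cuts after base 5 of each site (before the last base), so after positions 59, 84, 151.
Linear molecule, 3 cuts → 4 fragments:
  1–59 → 59 bp
  60–84 → 25 bp
  85–151 → 67 bp
  152–243 → 92 bp
Sorted largest to smallest: 92, 67, 59, 25 bp.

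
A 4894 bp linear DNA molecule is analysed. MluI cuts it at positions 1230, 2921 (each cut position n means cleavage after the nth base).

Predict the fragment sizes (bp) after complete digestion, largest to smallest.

1973, 1691, 1230 bp

Linear molecule, 2 cuts → 3 fragments:
  1230 − 0 = 1230 bp
  2921 − 1230 = 1691 bp
  4894 − 2921 = 1973 bp
Sorted largest to smallest: 1973, 1691, 1230 bp.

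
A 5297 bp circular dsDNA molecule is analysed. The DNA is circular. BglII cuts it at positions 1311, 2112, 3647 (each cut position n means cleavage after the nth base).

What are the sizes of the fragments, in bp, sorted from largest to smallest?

Circular molecule, 3 cuts → 3 fragments:
  2112 − 1311 = 801 bp
  3647 − 2112 = 1535 bp
  wrap: 5297 − 3647 + 1311 = 2961 bp
Sorted largest to smallest: 2961, 1535, 801 bp.

2961, 1535, 801 bp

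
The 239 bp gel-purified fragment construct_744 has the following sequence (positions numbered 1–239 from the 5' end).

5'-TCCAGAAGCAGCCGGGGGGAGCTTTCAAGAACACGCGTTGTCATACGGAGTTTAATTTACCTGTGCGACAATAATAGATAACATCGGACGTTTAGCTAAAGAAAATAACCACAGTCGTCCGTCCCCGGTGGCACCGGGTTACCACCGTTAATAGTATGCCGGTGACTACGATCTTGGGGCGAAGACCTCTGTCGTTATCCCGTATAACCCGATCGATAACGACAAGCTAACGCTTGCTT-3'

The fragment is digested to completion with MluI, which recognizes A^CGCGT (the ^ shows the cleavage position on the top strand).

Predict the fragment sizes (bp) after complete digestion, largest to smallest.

206, 33 bp

The MluI site (ACGCGT) starts at position 33.
MluI cuts after the first base of each site, so after position 33.
Linear molecule, 1 cut → 2 fragments:
  1–33 → 33 bp
  34–239 → 206 bp
Sorted largest to smallest: 206, 33 bp.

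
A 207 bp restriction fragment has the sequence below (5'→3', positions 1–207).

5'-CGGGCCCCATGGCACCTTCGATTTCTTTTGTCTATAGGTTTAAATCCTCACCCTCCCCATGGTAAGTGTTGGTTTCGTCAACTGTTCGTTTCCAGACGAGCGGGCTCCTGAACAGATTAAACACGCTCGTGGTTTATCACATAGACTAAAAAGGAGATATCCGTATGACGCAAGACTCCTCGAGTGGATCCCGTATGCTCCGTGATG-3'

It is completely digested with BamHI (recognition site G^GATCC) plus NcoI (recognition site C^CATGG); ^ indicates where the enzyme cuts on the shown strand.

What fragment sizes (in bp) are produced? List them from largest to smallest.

129, 50, 21, 7 bp

The BamHI site (GGATCC) starts at position 186.
BamHI cuts after the first base of each site, so after position 186.
NcoI sites (CCATGG) start at positions 7, 57.
NcoI cuts after the first base of each site, so after positions 7, 57.
Combined cut positions: 7, 57, 186.
Linear molecule, 3 cuts → 4 fragments:
  1–7 → 7 bp
  8–57 → 50 bp
  58–186 → 129 bp
  187–207 → 21 bp
Sorted largest to smallest: 129, 50, 21, 7 bp.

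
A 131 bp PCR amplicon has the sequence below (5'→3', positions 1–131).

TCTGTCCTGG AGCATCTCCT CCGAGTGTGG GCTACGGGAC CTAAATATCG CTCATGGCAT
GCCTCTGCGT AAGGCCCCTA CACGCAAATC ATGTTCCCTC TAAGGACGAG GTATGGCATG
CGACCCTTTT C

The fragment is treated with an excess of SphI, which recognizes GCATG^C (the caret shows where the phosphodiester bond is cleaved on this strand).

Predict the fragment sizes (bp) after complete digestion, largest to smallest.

61, 59, 11 bp

SphI sites (GCATGC) start at positions 57, 116.
SphI cuts after base 5 of each site (before the last base), so after positions 61, 120.
Linear molecule, 2 cuts → 3 fragments:
  1–61 → 61 bp
  62–120 → 59 bp
  121–131 → 11 bp
Sorted largest to smallest: 61, 59, 11 bp.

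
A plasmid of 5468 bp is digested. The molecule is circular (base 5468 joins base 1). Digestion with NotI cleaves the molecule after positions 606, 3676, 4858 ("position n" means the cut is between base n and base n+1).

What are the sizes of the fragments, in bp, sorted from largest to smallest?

Circular molecule, 3 cuts → 3 fragments:
  3676 − 606 = 3070 bp
  4858 − 3676 = 1182 bp
  wrap: 5468 − 4858 + 606 = 1216 bp
Sorted largest to smallest: 3070, 1216, 1182 bp.

3070, 1216, 1182 bp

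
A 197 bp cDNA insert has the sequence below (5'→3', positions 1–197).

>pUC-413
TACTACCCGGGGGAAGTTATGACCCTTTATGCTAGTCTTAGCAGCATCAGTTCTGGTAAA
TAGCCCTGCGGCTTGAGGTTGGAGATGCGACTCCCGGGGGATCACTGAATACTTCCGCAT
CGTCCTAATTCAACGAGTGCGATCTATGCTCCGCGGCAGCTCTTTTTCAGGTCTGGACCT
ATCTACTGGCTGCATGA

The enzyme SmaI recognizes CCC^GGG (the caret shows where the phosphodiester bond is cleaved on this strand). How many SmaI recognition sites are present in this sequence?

CCCGGG occurs starting at positions 6, 93.
SmaI cuts at 2 sites.

2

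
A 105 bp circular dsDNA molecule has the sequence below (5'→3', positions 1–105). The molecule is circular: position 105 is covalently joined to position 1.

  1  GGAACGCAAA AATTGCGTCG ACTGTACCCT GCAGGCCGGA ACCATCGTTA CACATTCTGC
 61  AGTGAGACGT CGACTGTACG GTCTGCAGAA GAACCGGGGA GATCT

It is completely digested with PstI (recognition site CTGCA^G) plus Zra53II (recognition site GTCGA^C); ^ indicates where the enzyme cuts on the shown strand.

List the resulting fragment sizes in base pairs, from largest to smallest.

PstI sites (CTGCAG) start at positions 29, 57, 83.
PstI cuts after base 5 of each site (before the last base), so after positions 33, 61, 87.
Zra53II sites (GTCGAC) start at positions 17, 69.
Zra53II cuts after base 5 of each site (before the last base), so after positions 21, 73.
Combined cut positions: 21, 33, 61, 73, 87.
Circular molecule, 5 cuts → 5 fragments:
  22–33 → 12 bp
  34–61 → 28 bp
  62–73 → 12 bp
  74–87 → 14 bp
  88–105 then 1–21 → 18 + 21 = 39 bp
Sorted largest to smallest: 39, 28, 14, 12, 12 bp.

39, 28, 14, 12, 12 bp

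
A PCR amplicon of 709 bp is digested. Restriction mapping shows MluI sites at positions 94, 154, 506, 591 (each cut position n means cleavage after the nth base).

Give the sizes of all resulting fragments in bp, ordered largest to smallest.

Linear molecule, 4 cuts → 5 fragments:
  94 − 0 = 94 bp
  154 − 94 = 60 bp
  506 − 154 = 352 bp
  591 − 506 = 85 bp
  709 − 591 = 118 bp
Sorted largest to smallest: 352, 118, 94, 85, 60 bp.

352, 118, 94, 85, 60 bp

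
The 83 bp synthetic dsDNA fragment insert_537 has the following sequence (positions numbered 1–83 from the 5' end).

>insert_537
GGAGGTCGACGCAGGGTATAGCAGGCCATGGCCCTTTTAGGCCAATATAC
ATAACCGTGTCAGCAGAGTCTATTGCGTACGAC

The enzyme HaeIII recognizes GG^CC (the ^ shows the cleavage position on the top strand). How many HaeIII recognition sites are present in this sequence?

3

GGCC occurs starting at positions 24, 30, 40.
HaeIII cuts at 3 sites.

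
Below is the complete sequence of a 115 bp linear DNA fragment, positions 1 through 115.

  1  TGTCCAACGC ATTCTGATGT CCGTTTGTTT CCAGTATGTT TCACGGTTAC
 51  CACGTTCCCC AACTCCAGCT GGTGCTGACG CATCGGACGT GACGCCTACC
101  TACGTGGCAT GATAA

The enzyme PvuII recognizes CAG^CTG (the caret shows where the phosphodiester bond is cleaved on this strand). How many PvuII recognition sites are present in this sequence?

1

CAGCTG occurs starting at position 66.
PvuII cuts at 1 site.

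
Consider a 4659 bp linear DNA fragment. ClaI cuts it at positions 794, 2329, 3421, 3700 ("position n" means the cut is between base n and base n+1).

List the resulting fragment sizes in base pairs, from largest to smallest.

Linear molecule, 4 cuts → 5 fragments:
  794 − 0 = 794 bp
  2329 − 794 = 1535 bp
  3421 − 2329 = 1092 bp
  3700 − 3421 = 279 bp
  4659 − 3700 = 959 bp
Sorted largest to smallest: 1535, 1092, 959, 794, 279 bp.

1535, 1092, 959, 794, 279 bp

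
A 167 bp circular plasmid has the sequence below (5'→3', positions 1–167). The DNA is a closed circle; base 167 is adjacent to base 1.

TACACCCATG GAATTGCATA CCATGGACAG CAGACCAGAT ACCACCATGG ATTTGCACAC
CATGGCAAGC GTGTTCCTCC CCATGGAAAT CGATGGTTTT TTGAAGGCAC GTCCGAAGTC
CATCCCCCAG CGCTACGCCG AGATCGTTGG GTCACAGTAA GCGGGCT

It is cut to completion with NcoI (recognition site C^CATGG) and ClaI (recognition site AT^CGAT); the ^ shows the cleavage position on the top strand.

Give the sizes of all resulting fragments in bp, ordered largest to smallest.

83, 24, 21, 15, 15, 9 bp

NcoI sites (CCATGG) start at positions 6, 21, 45, 60, 81.
NcoI cuts after the first base of each site, so after positions 6, 21, 45, 60, 81.
The ClaI site (ATCGAT) starts at position 89.
ClaI cuts after base 2 of each site, so after position 90.
Combined cut positions: 6, 21, 45, 60, 81, 90.
Circular molecule, 6 cuts → 6 fragments:
  7–21 → 15 bp
  22–45 → 24 bp
  46–60 → 15 bp
  61–81 → 21 bp
  82–90 → 9 bp
  91–167 then 1–6 → 77 + 6 = 83 bp
Sorted largest to smallest: 83, 24, 21, 15, 15, 9 bp.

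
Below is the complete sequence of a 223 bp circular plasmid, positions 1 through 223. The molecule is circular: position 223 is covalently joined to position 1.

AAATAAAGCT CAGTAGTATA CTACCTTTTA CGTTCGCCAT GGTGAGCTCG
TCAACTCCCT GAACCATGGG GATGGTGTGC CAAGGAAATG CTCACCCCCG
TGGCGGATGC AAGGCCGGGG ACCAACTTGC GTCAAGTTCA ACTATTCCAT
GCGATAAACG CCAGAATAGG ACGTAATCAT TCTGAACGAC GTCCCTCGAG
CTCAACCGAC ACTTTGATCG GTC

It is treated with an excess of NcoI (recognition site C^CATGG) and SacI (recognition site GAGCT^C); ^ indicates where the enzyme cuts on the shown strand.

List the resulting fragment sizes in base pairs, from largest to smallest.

NcoI sites (CCATGG) start at positions 37, 64.
NcoI cuts after the first base of each site, so after positions 37, 64.
SacI sites (GAGCTC) start at positions 44, 198.
SacI cuts after base 5 of each site (before the last base), so after positions 48, 202.
Combined cut positions: 37, 48, 64, 202.
Circular molecule, 4 cuts → 4 fragments:
  38–48 → 11 bp
  49–64 → 16 bp
  65–202 → 138 bp
  203–223 then 1–37 → 21 + 37 = 58 bp
Sorted largest to smallest: 138, 58, 16, 11 bp.

138, 58, 16, 11 bp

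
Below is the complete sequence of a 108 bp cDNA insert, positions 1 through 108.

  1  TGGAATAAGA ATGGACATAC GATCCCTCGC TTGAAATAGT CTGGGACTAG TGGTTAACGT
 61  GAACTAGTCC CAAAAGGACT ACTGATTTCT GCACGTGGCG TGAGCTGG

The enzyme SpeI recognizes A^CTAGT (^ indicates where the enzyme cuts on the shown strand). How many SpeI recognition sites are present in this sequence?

2

ACTAGT occurs starting at positions 46, 63.
SpeI cuts at 2 sites.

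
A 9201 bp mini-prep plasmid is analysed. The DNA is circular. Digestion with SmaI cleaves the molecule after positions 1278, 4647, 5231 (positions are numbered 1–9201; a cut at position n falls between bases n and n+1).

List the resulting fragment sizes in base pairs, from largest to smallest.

Circular molecule, 3 cuts → 3 fragments:
  4647 − 1278 = 3369 bp
  5231 − 4647 = 584 bp
  wrap: 9201 − 5231 + 1278 = 5248 bp
Sorted largest to smallest: 5248, 3369, 584 bp.

5248, 3369, 584 bp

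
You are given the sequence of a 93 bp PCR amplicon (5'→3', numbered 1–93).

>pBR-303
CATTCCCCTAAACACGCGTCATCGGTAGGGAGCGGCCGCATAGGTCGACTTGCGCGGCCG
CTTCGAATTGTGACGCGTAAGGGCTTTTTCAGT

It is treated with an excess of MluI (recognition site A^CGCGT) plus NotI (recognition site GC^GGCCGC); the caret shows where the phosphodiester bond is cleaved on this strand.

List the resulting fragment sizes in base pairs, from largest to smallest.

22, 20, 19, 18, 14 bp

MluI sites (ACGCGT) start at positions 14, 73.
MluI cuts after the first base of each site, so after positions 14, 73.
NotI sites (GCGGCCGC) start at positions 32, 54.
NotI cuts after base 2 of each site, so after positions 33, 55.
Combined cut positions: 14, 33, 55, 73.
Linear molecule, 4 cuts → 5 fragments:
  1–14 → 14 bp
  15–33 → 19 bp
  34–55 → 22 bp
  56–73 → 18 bp
  74–93 → 20 bp
Sorted largest to smallest: 22, 20, 19, 18, 14 bp.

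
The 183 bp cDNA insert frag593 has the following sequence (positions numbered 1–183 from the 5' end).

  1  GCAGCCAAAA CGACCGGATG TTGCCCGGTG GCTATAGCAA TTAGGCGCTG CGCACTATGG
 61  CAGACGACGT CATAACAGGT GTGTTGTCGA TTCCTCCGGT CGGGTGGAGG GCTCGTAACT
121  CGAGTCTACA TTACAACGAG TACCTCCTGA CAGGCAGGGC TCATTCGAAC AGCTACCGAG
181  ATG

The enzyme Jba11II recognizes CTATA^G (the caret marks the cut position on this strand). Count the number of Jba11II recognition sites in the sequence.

1

CTATAG occurs starting at position 32.
Jba11II cuts at 1 site.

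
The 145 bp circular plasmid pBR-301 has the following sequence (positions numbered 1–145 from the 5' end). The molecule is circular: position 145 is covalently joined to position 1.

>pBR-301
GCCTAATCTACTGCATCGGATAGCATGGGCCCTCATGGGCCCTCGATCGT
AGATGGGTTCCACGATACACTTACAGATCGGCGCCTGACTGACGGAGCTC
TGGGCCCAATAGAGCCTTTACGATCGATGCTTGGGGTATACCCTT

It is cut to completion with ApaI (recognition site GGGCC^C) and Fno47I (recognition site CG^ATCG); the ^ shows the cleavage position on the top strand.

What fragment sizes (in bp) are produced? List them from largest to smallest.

ApaI sites (GGGCCC) start at positions 27, 37, 102.
ApaI cuts after base 5 of each site (before the last base), so after positions 31, 41, 106.
Fno47I sites (CGATCG) start at positions 44, 121.
Fno47I cuts after base 2 of each site, so after positions 45, 122.
Combined cut positions: 31, 41, 45, 106, 122.
Circular molecule, 5 cuts → 5 fragments:
  32–41 → 10 bp
  42–45 → 4 bp
  46–106 → 61 bp
  107–122 → 16 bp
  123–145 then 1–31 → 23 + 31 = 54 bp
Sorted largest to smallest: 61, 54, 16, 10, 4 bp.

61, 54, 16, 10, 4 bp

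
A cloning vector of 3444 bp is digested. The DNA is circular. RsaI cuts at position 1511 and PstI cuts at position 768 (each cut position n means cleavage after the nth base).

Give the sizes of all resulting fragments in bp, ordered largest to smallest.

2701, 743 bp

Combined cut positions (sorted): 768, 1511.
Circular molecule, 2 cuts → 2 fragments:
  1511 − 768 = 743 bp
  wrap: 3444 − 1511 + 768 = 2701 bp
Sorted largest to smallest: 2701, 743 bp.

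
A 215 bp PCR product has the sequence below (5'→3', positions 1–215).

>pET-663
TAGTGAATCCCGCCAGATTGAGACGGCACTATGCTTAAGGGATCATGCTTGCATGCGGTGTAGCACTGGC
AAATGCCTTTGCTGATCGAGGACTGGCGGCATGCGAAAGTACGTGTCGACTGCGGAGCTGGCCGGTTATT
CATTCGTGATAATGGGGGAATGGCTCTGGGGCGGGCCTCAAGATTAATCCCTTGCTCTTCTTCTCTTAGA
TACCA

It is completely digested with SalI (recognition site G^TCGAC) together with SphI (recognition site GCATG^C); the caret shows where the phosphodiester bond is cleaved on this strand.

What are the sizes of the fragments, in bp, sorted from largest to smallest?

100, 55, 48, 12 bp

The SalI site (GTCGAC) starts at position 115.
SalI cuts after the first base of each site, so after position 115.
SphI sites (GCATGC) start at positions 51, 99.
SphI cuts after base 5 of each site (before the last base), so after positions 55, 103.
Combined cut positions: 55, 103, 115.
Linear molecule, 3 cuts → 4 fragments:
  1–55 → 55 bp
  56–103 → 48 bp
  104–115 → 12 bp
  116–215 → 100 bp
Sorted largest to smallest: 100, 55, 48, 12 bp.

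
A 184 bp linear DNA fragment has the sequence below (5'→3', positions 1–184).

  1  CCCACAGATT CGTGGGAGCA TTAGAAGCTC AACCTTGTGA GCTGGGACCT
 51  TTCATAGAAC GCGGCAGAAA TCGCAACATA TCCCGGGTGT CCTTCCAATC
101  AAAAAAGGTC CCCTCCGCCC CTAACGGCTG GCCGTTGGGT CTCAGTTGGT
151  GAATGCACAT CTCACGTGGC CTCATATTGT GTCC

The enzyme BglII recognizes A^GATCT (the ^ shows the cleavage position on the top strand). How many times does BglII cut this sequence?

0

No occurrence of AGATCT is present in the sequence.
BglII does not cut: 0 sites.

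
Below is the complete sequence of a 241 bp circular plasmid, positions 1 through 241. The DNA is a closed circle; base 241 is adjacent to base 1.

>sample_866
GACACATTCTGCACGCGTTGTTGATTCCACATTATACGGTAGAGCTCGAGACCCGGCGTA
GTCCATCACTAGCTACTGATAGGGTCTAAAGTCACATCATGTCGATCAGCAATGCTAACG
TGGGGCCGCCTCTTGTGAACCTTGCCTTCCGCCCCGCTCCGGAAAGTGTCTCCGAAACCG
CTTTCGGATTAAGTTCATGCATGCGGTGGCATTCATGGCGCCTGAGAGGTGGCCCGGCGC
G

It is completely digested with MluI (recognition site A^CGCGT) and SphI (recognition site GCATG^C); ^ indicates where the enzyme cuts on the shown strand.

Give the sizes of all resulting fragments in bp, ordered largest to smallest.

190, 51 bp

The MluI site (ACGCGT) starts at position 13.
MluI cuts after the first base of each site, so after position 13.
The SphI site (GCATGC) starts at position 199.
SphI cuts after base 5 of each site (before the last base), so after position 203.
Combined cut positions: 13, 203.
Circular molecule, 2 cuts → 2 fragments:
  14–203 → 190 bp
  204–241 then 1–13 → 38 + 13 = 51 bp
Sorted largest to smallest: 190, 51 bp.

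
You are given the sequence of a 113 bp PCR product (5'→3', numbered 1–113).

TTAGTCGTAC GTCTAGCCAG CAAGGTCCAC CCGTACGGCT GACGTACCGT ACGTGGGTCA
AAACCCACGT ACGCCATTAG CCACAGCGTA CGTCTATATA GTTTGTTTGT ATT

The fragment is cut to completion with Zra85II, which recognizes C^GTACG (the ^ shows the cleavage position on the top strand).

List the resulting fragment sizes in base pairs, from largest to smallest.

Zra85II sites (CGTACG) start at positions 6, 32, 48, 68, 87.
Zra85II cuts after the first base of each site, so after positions 6, 32, 48, 68, 87.
Linear molecule, 5 cuts → 6 fragments:
  1–6 → 6 bp
  7–32 → 26 bp
  33–48 → 16 bp
  49–68 → 20 bp
  69–87 → 19 bp
  88–113 → 26 bp
Sorted largest to smallest: 26, 26, 20, 19, 16, 6 bp.

26, 26, 20, 19, 16, 6 bp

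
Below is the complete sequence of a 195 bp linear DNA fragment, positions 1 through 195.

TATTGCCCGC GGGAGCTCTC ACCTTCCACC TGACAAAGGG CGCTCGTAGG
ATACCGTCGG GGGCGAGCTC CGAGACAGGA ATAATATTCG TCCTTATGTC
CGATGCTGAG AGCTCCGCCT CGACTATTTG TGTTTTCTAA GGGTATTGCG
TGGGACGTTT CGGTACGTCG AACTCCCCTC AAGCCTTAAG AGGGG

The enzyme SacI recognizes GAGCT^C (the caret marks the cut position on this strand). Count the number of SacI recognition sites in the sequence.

3

GAGCTC occurs starting at positions 13, 65, 110.
SacI cuts at 3 sites.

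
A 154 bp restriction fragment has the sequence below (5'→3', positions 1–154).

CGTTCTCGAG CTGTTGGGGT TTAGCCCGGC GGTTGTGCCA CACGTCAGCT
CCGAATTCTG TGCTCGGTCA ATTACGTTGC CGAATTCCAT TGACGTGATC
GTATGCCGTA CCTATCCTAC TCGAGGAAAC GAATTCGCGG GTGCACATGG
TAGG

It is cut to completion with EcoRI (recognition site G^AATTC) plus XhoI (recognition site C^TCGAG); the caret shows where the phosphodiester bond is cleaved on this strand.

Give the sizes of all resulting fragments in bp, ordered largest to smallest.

48, 38, 29, 23, 11, 5 bp

EcoRI sites (GAATTC) start at positions 53, 82, 131.
EcoRI cuts after the first base of each site, so after positions 53, 82, 131.
XhoI sites (CTCGAG) start at positions 5, 120.
XhoI cuts after the first base of each site, so after positions 5, 120.
Combined cut positions: 5, 53, 82, 120, 131.
Linear molecule, 5 cuts → 6 fragments:
  1–5 → 5 bp
  6–53 → 48 bp
  54–82 → 29 bp
  83–120 → 38 bp
  121–131 → 11 bp
  132–154 → 23 bp
Sorted largest to smallest: 48, 38, 29, 23, 11, 5 bp.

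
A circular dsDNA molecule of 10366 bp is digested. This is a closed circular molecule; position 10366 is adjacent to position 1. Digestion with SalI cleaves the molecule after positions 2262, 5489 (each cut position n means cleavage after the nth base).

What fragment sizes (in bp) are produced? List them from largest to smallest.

Circular molecule, 2 cuts → 2 fragments:
  5489 − 2262 = 3227 bp
  wrap: 10366 − 5489 + 2262 = 7139 bp
Sorted largest to smallest: 7139, 3227 bp.

7139, 3227 bp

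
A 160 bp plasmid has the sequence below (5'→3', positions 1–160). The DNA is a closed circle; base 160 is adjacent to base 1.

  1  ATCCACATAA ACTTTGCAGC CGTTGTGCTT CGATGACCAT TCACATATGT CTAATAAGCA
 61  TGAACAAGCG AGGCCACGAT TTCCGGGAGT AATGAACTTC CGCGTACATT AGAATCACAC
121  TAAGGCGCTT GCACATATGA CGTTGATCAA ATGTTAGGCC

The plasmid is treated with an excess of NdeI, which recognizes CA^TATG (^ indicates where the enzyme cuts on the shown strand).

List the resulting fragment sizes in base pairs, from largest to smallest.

NdeI sites (CATATG) start at positions 44, 134.
NdeI cuts after base 2 of each site, so after positions 45, 135.
Circular molecule, 2 cuts → 2 fragments:
  46–135 → 90 bp
  136–160 then 1–45 → 25 + 45 = 70 bp
Sorted largest to smallest: 90, 70 bp.

90, 70 bp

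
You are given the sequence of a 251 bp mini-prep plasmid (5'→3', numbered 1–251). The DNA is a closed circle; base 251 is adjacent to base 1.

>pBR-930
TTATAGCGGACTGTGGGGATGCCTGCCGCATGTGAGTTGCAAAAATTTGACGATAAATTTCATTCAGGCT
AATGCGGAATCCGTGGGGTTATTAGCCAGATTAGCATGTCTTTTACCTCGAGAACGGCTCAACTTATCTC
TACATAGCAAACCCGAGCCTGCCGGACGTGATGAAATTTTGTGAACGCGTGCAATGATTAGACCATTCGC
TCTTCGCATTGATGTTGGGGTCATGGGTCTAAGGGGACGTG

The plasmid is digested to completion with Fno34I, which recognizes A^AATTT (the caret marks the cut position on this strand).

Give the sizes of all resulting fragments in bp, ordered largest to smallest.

120, 119, 12 bp

Fno34I sites (AAATTT) start at positions 43, 55, 174.
Fno34I cuts after the first base of each site, so after positions 43, 55, 174.
Circular molecule, 3 cuts → 3 fragments:
  44–55 → 12 bp
  56–174 → 119 bp
  175–251 then 1–43 → 77 + 43 = 120 bp
Sorted largest to smallest: 120, 119, 12 bp.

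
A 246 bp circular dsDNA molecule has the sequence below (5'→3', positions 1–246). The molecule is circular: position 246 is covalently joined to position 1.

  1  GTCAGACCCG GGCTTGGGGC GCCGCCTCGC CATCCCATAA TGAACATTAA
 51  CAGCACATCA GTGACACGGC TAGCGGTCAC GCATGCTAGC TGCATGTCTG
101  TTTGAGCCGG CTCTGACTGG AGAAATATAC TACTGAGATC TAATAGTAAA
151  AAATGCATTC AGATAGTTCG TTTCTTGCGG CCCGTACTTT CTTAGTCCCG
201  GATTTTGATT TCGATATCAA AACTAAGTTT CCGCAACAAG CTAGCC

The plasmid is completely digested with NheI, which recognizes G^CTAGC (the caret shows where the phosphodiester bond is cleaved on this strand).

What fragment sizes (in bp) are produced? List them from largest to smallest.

155, 75, 16 bp

NheI sites (GCTAGC) start at positions 69, 85, 240.
NheI cuts after the first base of each site, so after positions 69, 85, 240.
Circular molecule, 3 cuts → 3 fragments:
  70–85 → 16 bp
  86–240 → 155 bp
  241–246 then 1–69 → 6 + 69 = 75 bp
Sorted largest to smallest: 155, 75, 16 bp.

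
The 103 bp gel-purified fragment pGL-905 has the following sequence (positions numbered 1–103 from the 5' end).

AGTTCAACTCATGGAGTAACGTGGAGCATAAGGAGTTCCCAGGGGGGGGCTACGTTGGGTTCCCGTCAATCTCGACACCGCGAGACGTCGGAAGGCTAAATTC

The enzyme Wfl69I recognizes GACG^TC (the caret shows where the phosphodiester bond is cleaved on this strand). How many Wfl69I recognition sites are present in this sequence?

GACGTC occurs starting at position 84.
Wfl69I cuts at 1 site.

1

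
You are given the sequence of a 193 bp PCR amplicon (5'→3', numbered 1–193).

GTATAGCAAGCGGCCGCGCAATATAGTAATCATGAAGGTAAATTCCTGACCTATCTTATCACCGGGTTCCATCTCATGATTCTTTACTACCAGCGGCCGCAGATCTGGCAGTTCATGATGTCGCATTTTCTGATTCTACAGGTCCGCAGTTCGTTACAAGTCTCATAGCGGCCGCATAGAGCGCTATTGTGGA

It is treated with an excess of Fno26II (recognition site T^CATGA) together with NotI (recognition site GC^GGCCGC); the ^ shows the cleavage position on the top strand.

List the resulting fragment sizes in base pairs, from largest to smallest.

Fno26II sites (TCATGA) start at positions 30, 74, 113.
Fno26II cuts after the first base of each site, so after positions 30, 74, 113.
NotI sites (GCGGCCGC) start at positions 10, 93, 168.
NotI cuts after base 2 of each site, so after positions 11, 94, 169.
Combined cut positions: 11, 30, 74, 94, 113, 169.
Linear molecule, 6 cuts → 7 fragments:
  1–11 → 11 bp
  12–30 → 19 bp
  31–74 → 44 bp
  75–94 → 20 bp
  95–113 → 19 bp
  114–169 → 56 bp
  170–193 → 24 bp
Sorted largest to smallest: 56, 44, 24, 20, 19, 19, 11 bp.

56, 44, 24, 20, 19, 19, 11 bp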